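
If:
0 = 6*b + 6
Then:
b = -1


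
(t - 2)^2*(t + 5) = t^3 + t^2 - 16*t + 20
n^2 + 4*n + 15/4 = (n + 3/2)*(n + 5/2)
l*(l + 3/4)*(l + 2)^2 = l^4 + 19*l^3/4 + 7*l^2 + 3*l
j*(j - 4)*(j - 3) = j^3 - 7*j^2 + 12*j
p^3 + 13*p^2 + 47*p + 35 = (p + 1)*(p + 5)*(p + 7)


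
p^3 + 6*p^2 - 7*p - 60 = (p - 3)*(p + 4)*(p + 5)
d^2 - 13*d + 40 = (d - 8)*(d - 5)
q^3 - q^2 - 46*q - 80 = (q - 8)*(q + 2)*(q + 5)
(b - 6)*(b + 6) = b^2 - 36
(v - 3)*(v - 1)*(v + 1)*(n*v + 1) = n*v^4 - 3*n*v^3 - n*v^2 + 3*n*v + v^3 - 3*v^2 - v + 3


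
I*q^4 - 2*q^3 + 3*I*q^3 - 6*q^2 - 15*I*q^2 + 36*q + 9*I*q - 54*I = (q - 3)*(q + 6)*(q + 3*I)*(I*q + 1)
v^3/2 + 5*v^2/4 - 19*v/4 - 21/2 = (v/2 + 1)*(v - 3)*(v + 7/2)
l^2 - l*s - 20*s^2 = (l - 5*s)*(l + 4*s)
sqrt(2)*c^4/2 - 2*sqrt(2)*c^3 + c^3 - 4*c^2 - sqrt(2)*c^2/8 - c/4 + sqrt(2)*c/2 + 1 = (c - 4)*(c - 1/2)*(c + 1/2)*(sqrt(2)*c/2 + 1)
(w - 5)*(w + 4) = w^2 - w - 20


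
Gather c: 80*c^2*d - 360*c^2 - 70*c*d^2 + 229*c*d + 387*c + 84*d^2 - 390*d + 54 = c^2*(80*d - 360) + c*(-70*d^2 + 229*d + 387) + 84*d^2 - 390*d + 54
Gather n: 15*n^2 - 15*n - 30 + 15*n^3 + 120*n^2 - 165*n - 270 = 15*n^3 + 135*n^2 - 180*n - 300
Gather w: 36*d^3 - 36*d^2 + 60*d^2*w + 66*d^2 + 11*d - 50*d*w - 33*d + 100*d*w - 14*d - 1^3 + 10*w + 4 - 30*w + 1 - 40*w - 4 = 36*d^3 + 30*d^2 - 36*d + w*(60*d^2 + 50*d - 60)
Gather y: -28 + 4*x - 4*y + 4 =4*x - 4*y - 24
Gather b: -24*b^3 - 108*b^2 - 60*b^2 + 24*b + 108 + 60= -24*b^3 - 168*b^2 + 24*b + 168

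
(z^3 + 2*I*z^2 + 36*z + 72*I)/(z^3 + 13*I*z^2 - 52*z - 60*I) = (z - 6*I)/(z + 5*I)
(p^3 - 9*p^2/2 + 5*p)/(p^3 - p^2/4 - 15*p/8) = 4*(-2*p^2 + 9*p - 10)/(-8*p^2 + 2*p + 15)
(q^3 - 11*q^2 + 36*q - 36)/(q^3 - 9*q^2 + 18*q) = (q - 2)/q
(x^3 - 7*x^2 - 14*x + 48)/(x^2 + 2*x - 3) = (x^2 - 10*x + 16)/(x - 1)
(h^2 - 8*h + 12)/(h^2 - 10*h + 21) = (h^2 - 8*h + 12)/(h^2 - 10*h + 21)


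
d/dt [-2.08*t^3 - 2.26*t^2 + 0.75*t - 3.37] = -6.24*t^2 - 4.52*t + 0.75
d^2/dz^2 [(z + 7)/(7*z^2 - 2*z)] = 14*(7*z^3 + 147*z^2 - 42*z + 4)/(z^3*(343*z^3 - 294*z^2 + 84*z - 8))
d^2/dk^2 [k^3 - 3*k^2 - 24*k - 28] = 6*k - 6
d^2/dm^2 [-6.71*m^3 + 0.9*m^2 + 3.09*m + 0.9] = 1.8 - 40.26*m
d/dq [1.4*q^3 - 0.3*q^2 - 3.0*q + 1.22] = 4.2*q^2 - 0.6*q - 3.0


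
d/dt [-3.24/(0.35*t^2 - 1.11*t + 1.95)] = (2.268*t - 3.5964)/(0.35*t^2 - 1.11*t + 1.95)^2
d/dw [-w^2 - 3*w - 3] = -2*w - 3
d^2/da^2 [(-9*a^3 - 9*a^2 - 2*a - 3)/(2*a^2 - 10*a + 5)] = 2*(-998*a^3 + 1584*a^2 - 435*a - 595)/(8*a^6 - 120*a^5 + 660*a^4 - 1600*a^3 + 1650*a^2 - 750*a + 125)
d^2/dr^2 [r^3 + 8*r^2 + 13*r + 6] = 6*r + 16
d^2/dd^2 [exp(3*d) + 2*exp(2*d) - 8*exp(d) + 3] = (9*exp(2*d) + 8*exp(d) - 8)*exp(d)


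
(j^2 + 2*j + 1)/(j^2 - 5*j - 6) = (j + 1)/(j - 6)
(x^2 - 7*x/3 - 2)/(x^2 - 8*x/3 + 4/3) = (3*x^2 - 7*x - 6)/(3*x^2 - 8*x + 4)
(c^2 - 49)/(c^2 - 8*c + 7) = (c + 7)/(c - 1)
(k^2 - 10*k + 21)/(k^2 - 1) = (k^2 - 10*k + 21)/(k^2 - 1)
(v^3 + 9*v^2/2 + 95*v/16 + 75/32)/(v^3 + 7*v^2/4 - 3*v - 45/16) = (4*v + 5)/(2*(2*v - 3))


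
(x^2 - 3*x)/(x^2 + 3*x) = (x - 3)/(x + 3)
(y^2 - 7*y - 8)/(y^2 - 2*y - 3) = (y - 8)/(y - 3)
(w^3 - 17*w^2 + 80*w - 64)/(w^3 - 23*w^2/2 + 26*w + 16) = 2*(w^2 - 9*w + 8)/(2*w^2 - 7*w - 4)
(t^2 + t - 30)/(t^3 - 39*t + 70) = (t + 6)/(t^2 + 5*t - 14)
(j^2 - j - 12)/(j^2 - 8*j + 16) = (j + 3)/(j - 4)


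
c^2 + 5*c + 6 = (c + 2)*(c + 3)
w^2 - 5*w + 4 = (w - 4)*(w - 1)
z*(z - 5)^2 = z^3 - 10*z^2 + 25*z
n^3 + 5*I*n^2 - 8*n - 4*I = (n + I)*(n + 2*I)^2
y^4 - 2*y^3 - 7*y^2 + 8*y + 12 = (y - 3)*(y - 2)*(y + 1)*(y + 2)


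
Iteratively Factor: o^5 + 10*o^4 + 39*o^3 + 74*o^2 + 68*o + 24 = (o + 1)*(o^4 + 9*o^3 + 30*o^2 + 44*o + 24) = (o + 1)*(o + 2)*(o^3 + 7*o^2 + 16*o + 12) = (o + 1)*(o + 2)*(o + 3)*(o^2 + 4*o + 4) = (o + 1)*(o + 2)^2*(o + 3)*(o + 2)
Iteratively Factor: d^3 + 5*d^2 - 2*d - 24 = (d + 3)*(d^2 + 2*d - 8) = (d + 3)*(d + 4)*(d - 2)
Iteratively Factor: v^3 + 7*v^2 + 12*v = (v + 3)*(v^2 + 4*v) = v*(v + 3)*(v + 4)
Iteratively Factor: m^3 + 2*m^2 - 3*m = (m)*(m^2 + 2*m - 3) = m*(m + 3)*(m - 1)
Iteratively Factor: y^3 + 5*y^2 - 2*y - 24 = (y + 4)*(y^2 + y - 6) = (y - 2)*(y + 4)*(y + 3)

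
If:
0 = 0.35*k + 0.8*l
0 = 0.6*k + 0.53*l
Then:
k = 0.00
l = 0.00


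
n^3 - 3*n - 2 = (n - 2)*(n + 1)^2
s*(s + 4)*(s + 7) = s^3 + 11*s^2 + 28*s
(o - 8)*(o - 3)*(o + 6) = o^3 - 5*o^2 - 42*o + 144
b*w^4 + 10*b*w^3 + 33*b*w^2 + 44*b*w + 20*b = (w + 2)^2*(w + 5)*(b*w + b)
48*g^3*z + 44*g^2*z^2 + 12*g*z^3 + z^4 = z*(2*g + z)*(4*g + z)*(6*g + z)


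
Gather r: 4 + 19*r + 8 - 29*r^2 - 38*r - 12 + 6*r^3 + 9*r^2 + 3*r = 6*r^3 - 20*r^2 - 16*r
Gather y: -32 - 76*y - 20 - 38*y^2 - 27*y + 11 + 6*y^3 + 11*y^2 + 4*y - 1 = 6*y^3 - 27*y^2 - 99*y - 42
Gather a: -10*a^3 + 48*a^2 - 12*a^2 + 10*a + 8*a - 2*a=-10*a^3 + 36*a^2 + 16*a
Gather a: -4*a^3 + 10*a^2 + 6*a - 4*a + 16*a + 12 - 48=-4*a^3 + 10*a^2 + 18*a - 36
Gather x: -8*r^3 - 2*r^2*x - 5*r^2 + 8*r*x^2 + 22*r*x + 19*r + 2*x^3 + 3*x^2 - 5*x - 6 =-8*r^3 - 5*r^2 + 19*r + 2*x^3 + x^2*(8*r + 3) + x*(-2*r^2 + 22*r - 5) - 6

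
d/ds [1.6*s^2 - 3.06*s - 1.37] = 3.2*s - 3.06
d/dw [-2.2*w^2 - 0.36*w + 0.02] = -4.4*w - 0.36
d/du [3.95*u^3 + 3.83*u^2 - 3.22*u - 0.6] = 11.85*u^2 + 7.66*u - 3.22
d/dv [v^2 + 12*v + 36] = 2*v + 12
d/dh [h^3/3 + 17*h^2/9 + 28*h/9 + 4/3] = h^2 + 34*h/9 + 28/9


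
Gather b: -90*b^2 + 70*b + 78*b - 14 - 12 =-90*b^2 + 148*b - 26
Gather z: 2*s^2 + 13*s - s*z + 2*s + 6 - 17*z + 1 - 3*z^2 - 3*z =2*s^2 + 15*s - 3*z^2 + z*(-s - 20) + 7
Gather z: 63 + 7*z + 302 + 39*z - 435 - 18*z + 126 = 28*z + 56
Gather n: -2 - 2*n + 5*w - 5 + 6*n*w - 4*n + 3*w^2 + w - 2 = n*(6*w - 6) + 3*w^2 + 6*w - 9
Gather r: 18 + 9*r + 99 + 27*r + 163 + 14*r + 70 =50*r + 350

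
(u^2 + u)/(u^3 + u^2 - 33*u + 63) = u*(u + 1)/(u^3 + u^2 - 33*u + 63)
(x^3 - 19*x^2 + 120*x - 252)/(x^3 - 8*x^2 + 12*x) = (x^2 - 13*x + 42)/(x*(x - 2))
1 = 1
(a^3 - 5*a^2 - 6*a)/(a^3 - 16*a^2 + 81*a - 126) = a*(a + 1)/(a^2 - 10*a + 21)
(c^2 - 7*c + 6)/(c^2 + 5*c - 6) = (c - 6)/(c + 6)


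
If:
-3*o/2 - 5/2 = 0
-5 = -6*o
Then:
No Solution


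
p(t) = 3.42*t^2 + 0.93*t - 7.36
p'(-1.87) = -11.86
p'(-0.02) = 0.79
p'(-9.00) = -60.63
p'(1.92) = 14.06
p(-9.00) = 261.29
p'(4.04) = 28.56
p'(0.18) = 2.16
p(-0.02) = -7.38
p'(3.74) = 26.51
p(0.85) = -4.10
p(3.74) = 43.96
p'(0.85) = 6.74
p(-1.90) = 3.22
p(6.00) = 121.34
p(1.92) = 7.03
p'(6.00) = 41.97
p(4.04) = 52.22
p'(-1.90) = -12.07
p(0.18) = -7.08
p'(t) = 6.84*t + 0.93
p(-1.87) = 2.86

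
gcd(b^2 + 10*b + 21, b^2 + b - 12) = 1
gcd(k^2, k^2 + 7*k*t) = k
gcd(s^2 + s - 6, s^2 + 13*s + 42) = 1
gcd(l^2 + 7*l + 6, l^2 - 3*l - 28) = 1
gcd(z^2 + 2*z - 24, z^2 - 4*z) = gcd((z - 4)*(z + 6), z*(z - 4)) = z - 4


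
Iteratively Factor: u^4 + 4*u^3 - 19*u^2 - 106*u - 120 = (u + 3)*(u^3 + u^2 - 22*u - 40) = (u + 2)*(u + 3)*(u^2 - u - 20) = (u - 5)*(u + 2)*(u + 3)*(u + 4)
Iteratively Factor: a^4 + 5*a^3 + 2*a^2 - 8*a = (a + 4)*(a^3 + a^2 - 2*a) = (a + 2)*(a + 4)*(a^2 - a) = (a - 1)*(a + 2)*(a + 4)*(a)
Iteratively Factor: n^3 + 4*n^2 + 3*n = (n + 3)*(n^2 + n) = (n + 1)*(n + 3)*(n)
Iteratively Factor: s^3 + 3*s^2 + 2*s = (s + 2)*(s^2 + s) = s*(s + 2)*(s + 1)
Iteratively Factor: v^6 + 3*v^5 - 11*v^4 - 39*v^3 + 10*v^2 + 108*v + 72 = (v + 1)*(v^5 + 2*v^4 - 13*v^3 - 26*v^2 + 36*v + 72) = (v - 2)*(v + 1)*(v^4 + 4*v^3 - 5*v^2 - 36*v - 36) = (v - 3)*(v - 2)*(v + 1)*(v^3 + 7*v^2 + 16*v + 12) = (v - 3)*(v - 2)*(v + 1)*(v + 2)*(v^2 + 5*v + 6) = (v - 3)*(v - 2)*(v + 1)*(v + 2)*(v + 3)*(v + 2)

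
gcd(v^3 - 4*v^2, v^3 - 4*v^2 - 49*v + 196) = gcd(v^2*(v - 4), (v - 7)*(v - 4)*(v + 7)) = v - 4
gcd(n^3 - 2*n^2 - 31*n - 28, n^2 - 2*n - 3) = n + 1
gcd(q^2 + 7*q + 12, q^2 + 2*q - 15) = 1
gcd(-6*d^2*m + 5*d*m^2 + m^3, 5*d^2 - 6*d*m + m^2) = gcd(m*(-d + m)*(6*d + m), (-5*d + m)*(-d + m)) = d - m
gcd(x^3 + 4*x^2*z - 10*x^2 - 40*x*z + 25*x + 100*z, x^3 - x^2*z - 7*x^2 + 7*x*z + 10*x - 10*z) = x - 5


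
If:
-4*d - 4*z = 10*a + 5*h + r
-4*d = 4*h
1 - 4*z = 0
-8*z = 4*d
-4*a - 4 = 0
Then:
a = -1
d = -1/2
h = 1/2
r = 17/2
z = 1/4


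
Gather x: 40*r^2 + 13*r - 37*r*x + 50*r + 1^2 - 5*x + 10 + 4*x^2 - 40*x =40*r^2 + 63*r + 4*x^2 + x*(-37*r - 45) + 11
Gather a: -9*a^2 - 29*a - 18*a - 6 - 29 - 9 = -9*a^2 - 47*a - 44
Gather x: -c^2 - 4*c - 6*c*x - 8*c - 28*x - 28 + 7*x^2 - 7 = -c^2 - 12*c + 7*x^2 + x*(-6*c - 28) - 35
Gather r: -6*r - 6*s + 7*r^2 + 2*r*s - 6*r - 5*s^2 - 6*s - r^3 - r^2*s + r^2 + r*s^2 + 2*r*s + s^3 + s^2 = -r^3 + r^2*(8 - s) + r*(s^2 + 4*s - 12) + s^3 - 4*s^2 - 12*s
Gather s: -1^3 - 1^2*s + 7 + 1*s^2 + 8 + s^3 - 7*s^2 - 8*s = s^3 - 6*s^2 - 9*s + 14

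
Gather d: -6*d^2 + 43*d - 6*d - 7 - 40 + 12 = -6*d^2 + 37*d - 35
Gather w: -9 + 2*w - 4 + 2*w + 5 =4*w - 8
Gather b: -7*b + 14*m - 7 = -7*b + 14*m - 7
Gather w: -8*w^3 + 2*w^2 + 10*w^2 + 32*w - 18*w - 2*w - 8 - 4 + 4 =-8*w^3 + 12*w^2 + 12*w - 8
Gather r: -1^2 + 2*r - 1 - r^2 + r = -r^2 + 3*r - 2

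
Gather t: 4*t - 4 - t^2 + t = -t^2 + 5*t - 4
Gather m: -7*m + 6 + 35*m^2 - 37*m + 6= 35*m^2 - 44*m + 12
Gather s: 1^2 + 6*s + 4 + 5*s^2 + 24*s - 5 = 5*s^2 + 30*s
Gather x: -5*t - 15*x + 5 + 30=-5*t - 15*x + 35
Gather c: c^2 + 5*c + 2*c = c^2 + 7*c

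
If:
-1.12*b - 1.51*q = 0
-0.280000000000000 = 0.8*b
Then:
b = -0.35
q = 0.26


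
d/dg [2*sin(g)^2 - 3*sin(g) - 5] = (4*sin(g) - 3)*cos(g)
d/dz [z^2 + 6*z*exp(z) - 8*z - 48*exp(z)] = 6*z*exp(z) + 2*z - 42*exp(z) - 8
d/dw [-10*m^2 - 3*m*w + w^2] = -3*m + 2*w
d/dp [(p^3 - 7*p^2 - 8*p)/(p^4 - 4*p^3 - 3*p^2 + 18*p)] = (-p^3 + 11*p^2 + 26*p + 50)/(p^5 - 5*p^4 - 5*p^3 + 45*p^2 - 108)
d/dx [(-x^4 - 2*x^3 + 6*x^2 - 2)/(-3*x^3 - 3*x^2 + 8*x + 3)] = (3*x^6 + 6*x^5 - 44*x^3 + 12*x^2 + 24*x + 16)/(9*x^6 + 18*x^5 - 39*x^4 - 66*x^3 + 46*x^2 + 48*x + 9)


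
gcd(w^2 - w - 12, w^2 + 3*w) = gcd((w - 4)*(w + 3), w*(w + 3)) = w + 3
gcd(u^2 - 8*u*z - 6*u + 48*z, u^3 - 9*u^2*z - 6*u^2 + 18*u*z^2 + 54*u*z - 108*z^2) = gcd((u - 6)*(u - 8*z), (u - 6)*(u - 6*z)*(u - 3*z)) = u - 6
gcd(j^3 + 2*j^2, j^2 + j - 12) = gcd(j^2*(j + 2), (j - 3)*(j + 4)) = 1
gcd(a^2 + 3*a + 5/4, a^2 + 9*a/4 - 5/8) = a + 5/2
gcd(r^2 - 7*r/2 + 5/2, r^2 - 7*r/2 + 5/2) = r^2 - 7*r/2 + 5/2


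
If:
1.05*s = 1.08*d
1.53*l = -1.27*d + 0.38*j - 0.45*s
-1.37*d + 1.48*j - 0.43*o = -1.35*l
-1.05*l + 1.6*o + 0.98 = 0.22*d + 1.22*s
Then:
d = 0.972222222222222*s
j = 1.65773778732774*s - 0.150913214754685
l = -0.689399910482145*s - 0.037481713468484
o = 0.443761864301648*s - 0.637097374463693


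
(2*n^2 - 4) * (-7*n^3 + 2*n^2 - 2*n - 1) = -14*n^5 + 4*n^4 + 24*n^3 - 10*n^2 + 8*n + 4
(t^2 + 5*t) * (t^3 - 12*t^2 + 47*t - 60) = t^5 - 7*t^4 - 13*t^3 + 175*t^2 - 300*t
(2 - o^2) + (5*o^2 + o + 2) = 4*o^2 + o + 4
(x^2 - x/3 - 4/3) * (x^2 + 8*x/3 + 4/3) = x^4 + 7*x^3/3 - 8*x^2/9 - 4*x - 16/9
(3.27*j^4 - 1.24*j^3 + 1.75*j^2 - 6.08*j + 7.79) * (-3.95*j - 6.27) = -12.9165*j^5 - 15.6049*j^4 + 0.862299999999999*j^3 + 13.0435*j^2 + 7.3511*j - 48.8433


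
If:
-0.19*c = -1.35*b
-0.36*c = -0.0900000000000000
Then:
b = 0.04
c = 0.25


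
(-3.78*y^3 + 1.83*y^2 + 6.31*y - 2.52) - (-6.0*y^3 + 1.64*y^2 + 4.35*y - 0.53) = 2.22*y^3 + 0.19*y^2 + 1.96*y - 1.99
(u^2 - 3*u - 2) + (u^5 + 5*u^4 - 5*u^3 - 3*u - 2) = u^5 + 5*u^4 - 5*u^3 + u^2 - 6*u - 4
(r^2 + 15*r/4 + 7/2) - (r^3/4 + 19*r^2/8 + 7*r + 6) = -r^3/4 - 11*r^2/8 - 13*r/4 - 5/2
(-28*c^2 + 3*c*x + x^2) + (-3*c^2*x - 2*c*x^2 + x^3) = -3*c^2*x - 28*c^2 - 2*c*x^2 + 3*c*x + x^3 + x^2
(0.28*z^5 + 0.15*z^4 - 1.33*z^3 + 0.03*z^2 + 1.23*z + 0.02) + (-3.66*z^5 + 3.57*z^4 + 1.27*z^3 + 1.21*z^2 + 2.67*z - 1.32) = -3.38*z^5 + 3.72*z^4 - 0.0600000000000001*z^3 + 1.24*z^2 + 3.9*z - 1.3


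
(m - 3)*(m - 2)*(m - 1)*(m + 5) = m^4 - m^3 - 19*m^2 + 49*m - 30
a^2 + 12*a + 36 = (a + 6)^2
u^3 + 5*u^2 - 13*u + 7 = (u - 1)^2*(u + 7)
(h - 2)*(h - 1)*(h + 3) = h^3 - 7*h + 6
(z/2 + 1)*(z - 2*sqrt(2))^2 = z^3/2 - 2*sqrt(2)*z^2 + z^2 - 4*sqrt(2)*z + 4*z + 8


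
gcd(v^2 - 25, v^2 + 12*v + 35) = v + 5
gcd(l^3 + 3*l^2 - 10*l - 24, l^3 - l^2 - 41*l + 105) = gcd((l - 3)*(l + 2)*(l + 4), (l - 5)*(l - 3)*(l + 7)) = l - 3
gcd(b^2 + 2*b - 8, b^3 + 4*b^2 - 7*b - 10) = b - 2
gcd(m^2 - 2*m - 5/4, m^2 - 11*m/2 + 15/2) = m - 5/2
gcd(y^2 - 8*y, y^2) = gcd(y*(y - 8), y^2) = y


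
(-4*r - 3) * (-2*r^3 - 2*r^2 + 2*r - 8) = 8*r^4 + 14*r^3 - 2*r^2 + 26*r + 24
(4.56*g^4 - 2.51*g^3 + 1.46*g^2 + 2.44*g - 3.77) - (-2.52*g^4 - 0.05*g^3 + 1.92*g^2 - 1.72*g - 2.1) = 7.08*g^4 - 2.46*g^3 - 0.46*g^2 + 4.16*g - 1.67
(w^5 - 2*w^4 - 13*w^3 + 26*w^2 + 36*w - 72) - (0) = w^5 - 2*w^4 - 13*w^3 + 26*w^2 + 36*w - 72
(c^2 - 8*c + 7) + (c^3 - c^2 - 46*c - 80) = c^3 - 54*c - 73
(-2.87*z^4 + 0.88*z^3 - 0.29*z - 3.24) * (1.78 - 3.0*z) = 8.61*z^5 - 7.7486*z^4 + 1.5664*z^3 + 0.87*z^2 + 9.2038*z - 5.7672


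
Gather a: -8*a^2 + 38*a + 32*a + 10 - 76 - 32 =-8*a^2 + 70*a - 98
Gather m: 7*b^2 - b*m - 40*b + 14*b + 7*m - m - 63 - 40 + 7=7*b^2 - 26*b + m*(6 - b) - 96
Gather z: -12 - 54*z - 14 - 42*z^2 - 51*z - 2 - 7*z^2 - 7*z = -49*z^2 - 112*z - 28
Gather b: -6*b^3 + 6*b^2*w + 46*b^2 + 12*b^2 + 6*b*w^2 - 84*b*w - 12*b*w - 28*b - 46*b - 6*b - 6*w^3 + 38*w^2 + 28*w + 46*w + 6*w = -6*b^3 + b^2*(6*w + 58) + b*(6*w^2 - 96*w - 80) - 6*w^3 + 38*w^2 + 80*w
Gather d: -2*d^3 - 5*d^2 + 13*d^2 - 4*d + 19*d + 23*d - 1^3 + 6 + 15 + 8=-2*d^3 + 8*d^2 + 38*d + 28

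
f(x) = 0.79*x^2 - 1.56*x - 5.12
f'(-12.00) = -20.52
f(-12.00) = 127.36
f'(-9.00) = -15.78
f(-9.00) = 72.91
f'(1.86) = 1.38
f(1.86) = -5.29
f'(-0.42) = -2.22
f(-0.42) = -4.33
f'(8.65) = 12.11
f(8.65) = 40.50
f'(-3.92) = -7.75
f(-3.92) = 13.13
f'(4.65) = 5.79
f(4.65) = 4.71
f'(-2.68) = -5.79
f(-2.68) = 4.73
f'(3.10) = 3.34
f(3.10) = -2.36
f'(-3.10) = -6.46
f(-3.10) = 7.31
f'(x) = 1.58*x - 1.56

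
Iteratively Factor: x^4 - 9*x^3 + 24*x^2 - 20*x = (x - 5)*(x^3 - 4*x^2 + 4*x) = (x - 5)*(x - 2)*(x^2 - 2*x) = x*(x - 5)*(x - 2)*(x - 2)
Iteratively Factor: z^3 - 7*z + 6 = (z + 3)*(z^2 - 3*z + 2) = (z - 2)*(z + 3)*(z - 1)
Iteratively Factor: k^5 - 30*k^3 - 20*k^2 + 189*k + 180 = (k + 4)*(k^4 - 4*k^3 - 14*k^2 + 36*k + 45) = (k + 3)*(k + 4)*(k^3 - 7*k^2 + 7*k + 15) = (k + 1)*(k + 3)*(k + 4)*(k^2 - 8*k + 15) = (k - 3)*(k + 1)*(k + 3)*(k + 4)*(k - 5)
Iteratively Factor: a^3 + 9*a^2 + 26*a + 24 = (a + 4)*(a^2 + 5*a + 6) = (a + 2)*(a + 4)*(a + 3)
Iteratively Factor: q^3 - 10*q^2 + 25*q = (q)*(q^2 - 10*q + 25) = q*(q - 5)*(q - 5)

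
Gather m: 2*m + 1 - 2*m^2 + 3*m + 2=-2*m^2 + 5*m + 3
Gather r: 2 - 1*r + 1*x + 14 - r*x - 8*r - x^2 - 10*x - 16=r*(-x - 9) - x^2 - 9*x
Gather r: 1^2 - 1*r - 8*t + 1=-r - 8*t + 2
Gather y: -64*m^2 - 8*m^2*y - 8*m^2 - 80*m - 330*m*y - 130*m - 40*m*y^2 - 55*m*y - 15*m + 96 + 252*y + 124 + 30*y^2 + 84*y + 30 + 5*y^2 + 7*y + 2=-72*m^2 - 225*m + y^2*(35 - 40*m) + y*(-8*m^2 - 385*m + 343) + 252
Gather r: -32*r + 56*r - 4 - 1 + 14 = 24*r + 9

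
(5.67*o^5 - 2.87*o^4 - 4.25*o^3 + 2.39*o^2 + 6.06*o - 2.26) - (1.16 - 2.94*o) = 5.67*o^5 - 2.87*o^4 - 4.25*o^3 + 2.39*o^2 + 9.0*o - 3.42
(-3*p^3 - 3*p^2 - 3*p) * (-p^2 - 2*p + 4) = 3*p^5 + 9*p^4 - 3*p^3 - 6*p^2 - 12*p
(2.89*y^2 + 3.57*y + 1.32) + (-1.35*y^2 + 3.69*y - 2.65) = 1.54*y^2 + 7.26*y - 1.33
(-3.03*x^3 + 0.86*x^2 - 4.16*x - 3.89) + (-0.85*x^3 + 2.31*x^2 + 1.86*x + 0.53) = -3.88*x^3 + 3.17*x^2 - 2.3*x - 3.36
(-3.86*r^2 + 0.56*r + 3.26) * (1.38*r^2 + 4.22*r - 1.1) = -5.3268*r^4 - 15.5164*r^3 + 11.108*r^2 + 13.1412*r - 3.586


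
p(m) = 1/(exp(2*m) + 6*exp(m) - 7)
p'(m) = (-2*exp(2*m) - 6*exp(m))/(exp(2*m) + 6*exp(m) - 7)^2 = 2*(-exp(m) - 3)*exp(m)/(exp(2*m) + 6*exp(m) - 7)^2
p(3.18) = 0.00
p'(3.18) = -0.00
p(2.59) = 0.00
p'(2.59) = -0.01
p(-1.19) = -0.20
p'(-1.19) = -0.08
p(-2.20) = -0.16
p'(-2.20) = -0.02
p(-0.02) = -6.33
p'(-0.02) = -312.49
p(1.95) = 0.01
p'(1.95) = -0.02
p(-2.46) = -0.15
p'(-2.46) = -0.01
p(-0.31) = -0.49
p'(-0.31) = -1.29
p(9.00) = 0.00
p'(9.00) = 0.00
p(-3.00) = -0.15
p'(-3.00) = -0.00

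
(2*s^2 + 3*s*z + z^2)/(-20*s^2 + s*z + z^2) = (2*s^2 + 3*s*z + z^2)/(-20*s^2 + s*z + z^2)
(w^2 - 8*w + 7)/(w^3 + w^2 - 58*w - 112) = (w^2 - 8*w + 7)/(w^3 + w^2 - 58*w - 112)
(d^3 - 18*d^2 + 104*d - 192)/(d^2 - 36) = (d^2 - 12*d + 32)/(d + 6)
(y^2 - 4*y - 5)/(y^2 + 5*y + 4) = (y - 5)/(y + 4)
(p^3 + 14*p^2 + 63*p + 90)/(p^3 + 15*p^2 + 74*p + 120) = (p + 3)/(p + 4)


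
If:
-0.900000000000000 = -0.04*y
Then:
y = 22.50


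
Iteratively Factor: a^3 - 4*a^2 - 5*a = (a)*(a^2 - 4*a - 5) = a*(a - 5)*(a + 1)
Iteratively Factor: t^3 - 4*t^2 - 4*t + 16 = (t + 2)*(t^2 - 6*t + 8) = (t - 2)*(t + 2)*(t - 4)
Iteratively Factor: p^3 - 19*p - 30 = (p + 2)*(p^2 - 2*p - 15) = (p - 5)*(p + 2)*(p + 3)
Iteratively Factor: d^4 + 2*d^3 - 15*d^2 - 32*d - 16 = (d - 4)*(d^3 + 6*d^2 + 9*d + 4) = (d - 4)*(d + 1)*(d^2 + 5*d + 4) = (d - 4)*(d + 1)*(d + 4)*(d + 1)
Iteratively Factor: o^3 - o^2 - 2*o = (o + 1)*(o^2 - 2*o) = o*(o + 1)*(o - 2)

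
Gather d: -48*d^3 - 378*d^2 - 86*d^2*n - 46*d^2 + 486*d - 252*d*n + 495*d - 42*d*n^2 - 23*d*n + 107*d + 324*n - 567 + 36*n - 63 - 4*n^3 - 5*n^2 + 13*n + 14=-48*d^3 + d^2*(-86*n - 424) + d*(-42*n^2 - 275*n + 1088) - 4*n^3 - 5*n^2 + 373*n - 616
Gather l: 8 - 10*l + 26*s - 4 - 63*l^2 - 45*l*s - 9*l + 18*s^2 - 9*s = -63*l^2 + l*(-45*s - 19) + 18*s^2 + 17*s + 4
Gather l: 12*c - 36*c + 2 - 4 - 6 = -24*c - 8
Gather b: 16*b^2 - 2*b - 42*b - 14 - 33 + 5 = 16*b^2 - 44*b - 42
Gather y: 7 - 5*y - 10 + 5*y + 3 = 0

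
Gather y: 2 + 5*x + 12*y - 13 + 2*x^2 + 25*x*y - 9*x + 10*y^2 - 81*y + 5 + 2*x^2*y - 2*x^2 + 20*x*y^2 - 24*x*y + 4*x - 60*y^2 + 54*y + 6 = y^2*(20*x - 50) + y*(2*x^2 + x - 15)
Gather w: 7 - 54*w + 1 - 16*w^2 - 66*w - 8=-16*w^2 - 120*w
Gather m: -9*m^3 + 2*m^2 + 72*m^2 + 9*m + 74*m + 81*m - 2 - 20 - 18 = -9*m^3 + 74*m^2 + 164*m - 40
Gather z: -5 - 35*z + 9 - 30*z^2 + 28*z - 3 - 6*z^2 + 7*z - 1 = -36*z^2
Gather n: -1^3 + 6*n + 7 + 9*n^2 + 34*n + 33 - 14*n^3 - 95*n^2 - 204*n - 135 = -14*n^3 - 86*n^2 - 164*n - 96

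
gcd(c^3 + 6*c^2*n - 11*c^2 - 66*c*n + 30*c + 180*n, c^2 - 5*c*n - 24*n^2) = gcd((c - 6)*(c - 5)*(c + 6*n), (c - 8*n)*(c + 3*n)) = 1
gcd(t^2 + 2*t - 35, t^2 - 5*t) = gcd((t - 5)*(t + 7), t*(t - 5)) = t - 5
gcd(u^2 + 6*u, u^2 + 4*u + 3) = 1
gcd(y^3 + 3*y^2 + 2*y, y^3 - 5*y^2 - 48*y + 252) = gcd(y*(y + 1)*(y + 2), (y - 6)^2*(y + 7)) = 1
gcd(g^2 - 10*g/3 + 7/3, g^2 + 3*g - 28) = 1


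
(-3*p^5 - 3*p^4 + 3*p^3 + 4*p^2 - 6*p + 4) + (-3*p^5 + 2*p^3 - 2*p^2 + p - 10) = -6*p^5 - 3*p^4 + 5*p^3 + 2*p^2 - 5*p - 6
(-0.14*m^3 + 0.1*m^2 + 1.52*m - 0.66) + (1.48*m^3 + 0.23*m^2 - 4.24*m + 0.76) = 1.34*m^3 + 0.33*m^2 - 2.72*m + 0.1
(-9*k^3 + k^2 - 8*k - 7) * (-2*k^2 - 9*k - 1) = 18*k^5 + 79*k^4 + 16*k^3 + 85*k^2 + 71*k + 7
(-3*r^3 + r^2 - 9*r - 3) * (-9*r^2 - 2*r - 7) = 27*r^5 - 3*r^4 + 100*r^3 + 38*r^2 + 69*r + 21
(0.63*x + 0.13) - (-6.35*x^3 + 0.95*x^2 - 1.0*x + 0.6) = 6.35*x^3 - 0.95*x^2 + 1.63*x - 0.47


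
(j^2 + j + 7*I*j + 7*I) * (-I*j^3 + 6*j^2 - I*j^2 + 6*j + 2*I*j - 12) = -I*j^5 + 13*j^4 - 2*I*j^4 + 26*j^3 + 43*I*j^3 - 13*j^2 + 86*I*j^2 - 26*j - 42*I*j - 84*I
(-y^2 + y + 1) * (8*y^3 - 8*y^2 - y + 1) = -8*y^5 + 16*y^4 + y^3 - 10*y^2 + 1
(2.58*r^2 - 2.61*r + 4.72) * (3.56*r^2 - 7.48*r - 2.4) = 9.1848*r^4 - 28.59*r^3 + 30.134*r^2 - 29.0416*r - 11.328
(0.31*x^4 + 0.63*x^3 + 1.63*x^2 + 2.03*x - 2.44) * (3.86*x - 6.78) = 1.1966*x^5 + 0.33*x^4 + 2.0204*x^3 - 3.2156*x^2 - 23.1818*x + 16.5432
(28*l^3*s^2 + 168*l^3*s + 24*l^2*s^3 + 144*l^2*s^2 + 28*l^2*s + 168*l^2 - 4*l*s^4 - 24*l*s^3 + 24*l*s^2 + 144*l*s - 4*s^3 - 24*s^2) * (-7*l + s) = -196*l^4*s^2 - 1176*l^4*s - 140*l^3*s^3 - 840*l^3*s^2 - 196*l^3*s - 1176*l^3 + 52*l^2*s^4 + 312*l^2*s^3 - 140*l^2*s^2 - 840*l^2*s - 4*l*s^5 - 24*l*s^4 + 52*l*s^3 + 312*l*s^2 - 4*s^4 - 24*s^3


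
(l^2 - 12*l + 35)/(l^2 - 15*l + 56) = (l - 5)/(l - 8)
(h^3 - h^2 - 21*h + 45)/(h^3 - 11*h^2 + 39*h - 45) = (h + 5)/(h - 5)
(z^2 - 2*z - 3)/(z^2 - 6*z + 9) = (z + 1)/(z - 3)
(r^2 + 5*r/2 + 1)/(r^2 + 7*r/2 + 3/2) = (r + 2)/(r + 3)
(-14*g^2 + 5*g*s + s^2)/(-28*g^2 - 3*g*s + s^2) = (14*g^2 - 5*g*s - s^2)/(28*g^2 + 3*g*s - s^2)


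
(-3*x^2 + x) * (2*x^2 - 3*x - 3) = -6*x^4 + 11*x^3 + 6*x^2 - 3*x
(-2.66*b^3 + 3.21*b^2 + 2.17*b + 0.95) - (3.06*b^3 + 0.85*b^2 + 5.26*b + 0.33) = -5.72*b^3 + 2.36*b^2 - 3.09*b + 0.62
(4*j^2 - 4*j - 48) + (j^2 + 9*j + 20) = 5*j^2 + 5*j - 28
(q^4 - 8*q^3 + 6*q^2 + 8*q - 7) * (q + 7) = q^5 - q^4 - 50*q^3 + 50*q^2 + 49*q - 49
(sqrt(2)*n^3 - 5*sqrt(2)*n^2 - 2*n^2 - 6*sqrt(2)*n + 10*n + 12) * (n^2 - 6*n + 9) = sqrt(2)*n^5 - 11*sqrt(2)*n^4 - 2*n^4 + 22*n^3 + 33*sqrt(2)*n^3 - 66*n^2 - 9*sqrt(2)*n^2 - 54*sqrt(2)*n + 18*n + 108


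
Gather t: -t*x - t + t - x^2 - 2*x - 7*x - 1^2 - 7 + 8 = -t*x - x^2 - 9*x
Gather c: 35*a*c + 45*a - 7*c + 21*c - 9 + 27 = 45*a + c*(35*a + 14) + 18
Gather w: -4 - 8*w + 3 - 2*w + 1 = -10*w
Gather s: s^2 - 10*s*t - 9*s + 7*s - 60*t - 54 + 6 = s^2 + s*(-10*t - 2) - 60*t - 48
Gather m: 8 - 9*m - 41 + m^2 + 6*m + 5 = m^2 - 3*m - 28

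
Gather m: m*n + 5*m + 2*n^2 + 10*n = m*(n + 5) + 2*n^2 + 10*n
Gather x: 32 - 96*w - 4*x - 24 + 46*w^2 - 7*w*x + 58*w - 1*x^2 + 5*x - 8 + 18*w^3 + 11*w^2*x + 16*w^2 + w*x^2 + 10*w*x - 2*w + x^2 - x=18*w^3 + 62*w^2 + w*x^2 - 40*w + x*(11*w^2 + 3*w)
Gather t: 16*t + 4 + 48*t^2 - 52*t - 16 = 48*t^2 - 36*t - 12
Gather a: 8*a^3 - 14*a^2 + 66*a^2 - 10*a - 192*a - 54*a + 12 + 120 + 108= 8*a^3 + 52*a^2 - 256*a + 240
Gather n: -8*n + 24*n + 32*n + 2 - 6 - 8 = 48*n - 12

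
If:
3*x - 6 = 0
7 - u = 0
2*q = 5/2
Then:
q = 5/4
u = 7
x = 2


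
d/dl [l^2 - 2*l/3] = 2*l - 2/3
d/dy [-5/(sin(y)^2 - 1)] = 10*sin(y)/cos(y)^3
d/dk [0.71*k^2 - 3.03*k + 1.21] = 1.42*k - 3.03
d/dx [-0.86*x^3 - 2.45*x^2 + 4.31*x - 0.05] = -2.58*x^2 - 4.9*x + 4.31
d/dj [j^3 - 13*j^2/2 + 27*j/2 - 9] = 3*j^2 - 13*j + 27/2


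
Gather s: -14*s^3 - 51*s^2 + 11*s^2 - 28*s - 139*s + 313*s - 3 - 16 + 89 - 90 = -14*s^3 - 40*s^2 + 146*s - 20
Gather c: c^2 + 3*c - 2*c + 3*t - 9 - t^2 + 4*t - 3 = c^2 + c - t^2 + 7*t - 12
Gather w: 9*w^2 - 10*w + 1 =9*w^2 - 10*w + 1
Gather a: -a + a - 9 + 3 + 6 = 0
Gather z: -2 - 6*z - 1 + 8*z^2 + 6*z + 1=8*z^2 - 2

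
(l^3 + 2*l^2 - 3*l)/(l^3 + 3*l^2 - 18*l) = (l^2 + 2*l - 3)/(l^2 + 3*l - 18)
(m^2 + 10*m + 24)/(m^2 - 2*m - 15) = (m^2 + 10*m + 24)/(m^2 - 2*m - 15)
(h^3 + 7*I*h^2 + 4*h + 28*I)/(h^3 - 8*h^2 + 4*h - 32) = (h + 7*I)/(h - 8)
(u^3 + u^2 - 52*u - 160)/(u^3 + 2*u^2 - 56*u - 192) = (u + 5)/(u + 6)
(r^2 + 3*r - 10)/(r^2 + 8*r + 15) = (r - 2)/(r + 3)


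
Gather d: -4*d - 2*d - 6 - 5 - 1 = -6*d - 12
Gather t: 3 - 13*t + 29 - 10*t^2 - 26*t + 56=-10*t^2 - 39*t + 88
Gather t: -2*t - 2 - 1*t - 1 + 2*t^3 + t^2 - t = 2*t^3 + t^2 - 4*t - 3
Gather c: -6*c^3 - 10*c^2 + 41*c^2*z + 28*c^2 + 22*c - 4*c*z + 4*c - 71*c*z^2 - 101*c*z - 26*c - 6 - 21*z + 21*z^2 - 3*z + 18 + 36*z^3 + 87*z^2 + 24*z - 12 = -6*c^3 + c^2*(41*z + 18) + c*(-71*z^2 - 105*z) + 36*z^3 + 108*z^2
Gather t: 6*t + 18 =6*t + 18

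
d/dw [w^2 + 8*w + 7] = 2*w + 8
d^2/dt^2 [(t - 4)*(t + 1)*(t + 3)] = 6*t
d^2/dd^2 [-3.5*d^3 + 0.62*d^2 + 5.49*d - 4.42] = 1.24 - 21.0*d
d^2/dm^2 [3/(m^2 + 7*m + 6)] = 6*(-m^2 - 7*m + (2*m + 7)^2 - 6)/(m^2 + 7*m + 6)^3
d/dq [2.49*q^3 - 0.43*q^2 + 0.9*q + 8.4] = 7.47*q^2 - 0.86*q + 0.9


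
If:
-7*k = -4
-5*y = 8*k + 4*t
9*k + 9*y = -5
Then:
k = 4/7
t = 67/252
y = -71/63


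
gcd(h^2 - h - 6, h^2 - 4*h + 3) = h - 3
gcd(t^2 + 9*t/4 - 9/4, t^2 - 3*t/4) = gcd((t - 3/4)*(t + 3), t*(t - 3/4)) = t - 3/4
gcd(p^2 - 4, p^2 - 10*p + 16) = p - 2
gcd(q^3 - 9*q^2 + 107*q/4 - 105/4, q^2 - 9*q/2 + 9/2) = q - 3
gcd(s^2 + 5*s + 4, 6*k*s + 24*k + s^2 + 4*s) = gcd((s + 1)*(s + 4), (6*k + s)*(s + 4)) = s + 4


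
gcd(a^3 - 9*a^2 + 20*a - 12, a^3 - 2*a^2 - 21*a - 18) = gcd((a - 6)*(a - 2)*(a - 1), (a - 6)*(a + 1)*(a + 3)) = a - 6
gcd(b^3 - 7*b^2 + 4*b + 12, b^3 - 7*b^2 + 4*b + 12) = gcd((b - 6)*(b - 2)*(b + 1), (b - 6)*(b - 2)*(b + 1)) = b^3 - 7*b^2 + 4*b + 12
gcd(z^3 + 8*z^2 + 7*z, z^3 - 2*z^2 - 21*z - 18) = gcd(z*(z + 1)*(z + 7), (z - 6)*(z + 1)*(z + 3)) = z + 1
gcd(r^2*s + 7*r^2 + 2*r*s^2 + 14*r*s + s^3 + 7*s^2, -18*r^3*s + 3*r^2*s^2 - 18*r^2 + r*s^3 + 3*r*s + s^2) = 1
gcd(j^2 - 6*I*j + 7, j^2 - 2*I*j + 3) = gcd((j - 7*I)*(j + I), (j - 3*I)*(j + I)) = j + I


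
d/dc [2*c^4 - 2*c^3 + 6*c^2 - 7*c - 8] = 8*c^3 - 6*c^2 + 12*c - 7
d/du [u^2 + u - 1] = 2*u + 1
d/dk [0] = 0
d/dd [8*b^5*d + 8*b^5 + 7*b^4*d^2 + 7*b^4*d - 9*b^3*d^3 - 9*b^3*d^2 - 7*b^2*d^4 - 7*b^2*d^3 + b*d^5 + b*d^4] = b*(8*b^4 + 14*b^3*d + 7*b^3 - 27*b^2*d^2 - 18*b^2*d - 28*b*d^3 - 21*b*d^2 + 5*d^4 + 4*d^3)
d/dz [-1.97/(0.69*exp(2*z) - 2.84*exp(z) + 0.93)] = (2.7186*exp(z) - 5.5948)*exp(z)/(0.69*exp(2*z) - 2.84*exp(z) + 0.93)^2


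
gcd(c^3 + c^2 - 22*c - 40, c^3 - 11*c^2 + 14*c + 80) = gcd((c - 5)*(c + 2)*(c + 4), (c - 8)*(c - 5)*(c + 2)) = c^2 - 3*c - 10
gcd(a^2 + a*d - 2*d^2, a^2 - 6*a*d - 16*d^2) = a + 2*d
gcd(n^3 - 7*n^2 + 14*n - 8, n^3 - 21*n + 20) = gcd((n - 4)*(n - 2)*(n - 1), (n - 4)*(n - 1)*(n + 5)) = n^2 - 5*n + 4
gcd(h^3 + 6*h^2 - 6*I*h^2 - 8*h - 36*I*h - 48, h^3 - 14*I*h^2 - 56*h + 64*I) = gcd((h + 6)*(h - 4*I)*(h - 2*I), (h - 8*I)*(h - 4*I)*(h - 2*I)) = h^2 - 6*I*h - 8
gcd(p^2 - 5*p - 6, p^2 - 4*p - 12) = p - 6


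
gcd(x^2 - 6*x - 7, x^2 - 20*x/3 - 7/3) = x - 7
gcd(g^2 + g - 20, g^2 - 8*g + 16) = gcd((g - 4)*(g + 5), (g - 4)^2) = g - 4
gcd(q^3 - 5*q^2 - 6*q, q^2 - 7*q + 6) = q - 6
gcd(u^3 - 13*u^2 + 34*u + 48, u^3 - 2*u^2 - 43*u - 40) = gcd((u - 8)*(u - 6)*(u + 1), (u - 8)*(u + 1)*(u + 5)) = u^2 - 7*u - 8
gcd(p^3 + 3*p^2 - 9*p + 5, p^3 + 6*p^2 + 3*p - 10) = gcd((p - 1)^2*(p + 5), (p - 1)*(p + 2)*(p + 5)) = p^2 + 4*p - 5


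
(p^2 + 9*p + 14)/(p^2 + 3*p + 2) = (p + 7)/(p + 1)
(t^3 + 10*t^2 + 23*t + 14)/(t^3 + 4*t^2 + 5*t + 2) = (t + 7)/(t + 1)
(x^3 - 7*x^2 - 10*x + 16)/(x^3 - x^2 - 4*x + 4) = (x - 8)/(x - 2)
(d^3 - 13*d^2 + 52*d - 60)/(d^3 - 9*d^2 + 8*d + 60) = (d - 2)/(d + 2)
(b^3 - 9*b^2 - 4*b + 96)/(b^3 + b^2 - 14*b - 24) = (b - 8)/(b + 2)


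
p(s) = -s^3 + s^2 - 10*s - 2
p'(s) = -3*s^2 + 2*s - 10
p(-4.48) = 152.79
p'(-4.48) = -79.17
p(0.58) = -7.66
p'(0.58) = -9.85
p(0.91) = -11.03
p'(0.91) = -10.66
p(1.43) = -17.18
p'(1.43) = -13.27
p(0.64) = -8.25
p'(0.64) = -9.95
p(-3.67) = 97.60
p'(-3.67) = -57.75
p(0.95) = -11.45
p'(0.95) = -10.81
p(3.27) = -58.97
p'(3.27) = -35.54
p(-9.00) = 898.00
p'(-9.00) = -271.00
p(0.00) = -2.00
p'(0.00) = -10.00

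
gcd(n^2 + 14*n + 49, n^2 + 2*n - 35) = n + 7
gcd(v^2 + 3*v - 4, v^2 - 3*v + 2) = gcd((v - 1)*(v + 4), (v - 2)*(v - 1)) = v - 1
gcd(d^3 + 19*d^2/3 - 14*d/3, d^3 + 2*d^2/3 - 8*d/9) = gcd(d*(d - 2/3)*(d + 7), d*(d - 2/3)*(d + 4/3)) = d^2 - 2*d/3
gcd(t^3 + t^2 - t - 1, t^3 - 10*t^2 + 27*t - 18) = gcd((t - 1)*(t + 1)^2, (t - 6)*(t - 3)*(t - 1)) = t - 1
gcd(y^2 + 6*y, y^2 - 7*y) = y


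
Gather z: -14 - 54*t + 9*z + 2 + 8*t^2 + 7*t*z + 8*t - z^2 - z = 8*t^2 - 46*t - z^2 + z*(7*t + 8) - 12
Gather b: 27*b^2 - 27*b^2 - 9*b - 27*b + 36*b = 0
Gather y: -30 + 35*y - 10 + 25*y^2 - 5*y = 25*y^2 + 30*y - 40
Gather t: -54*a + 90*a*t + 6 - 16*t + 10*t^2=-54*a + 10*t^2 + t*(90*a - 16) + 6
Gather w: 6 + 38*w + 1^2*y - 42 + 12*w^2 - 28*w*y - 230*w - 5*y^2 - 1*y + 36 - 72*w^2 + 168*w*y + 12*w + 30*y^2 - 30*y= -60*w^2 + w*(140*y - 180) + 25*y^2 - 30*y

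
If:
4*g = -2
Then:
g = -1/2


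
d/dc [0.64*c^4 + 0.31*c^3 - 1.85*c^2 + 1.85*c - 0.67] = 2.56*c^3 + 0.93*c^2 - 3.7*c + 1.85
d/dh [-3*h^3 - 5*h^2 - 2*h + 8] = -9*h^2 - 10*h - 2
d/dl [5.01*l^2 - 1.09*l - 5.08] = 10.02*l - 1.09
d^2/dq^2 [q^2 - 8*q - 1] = 2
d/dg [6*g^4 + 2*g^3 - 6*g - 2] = 24*g^3 + 6*g^2 - 6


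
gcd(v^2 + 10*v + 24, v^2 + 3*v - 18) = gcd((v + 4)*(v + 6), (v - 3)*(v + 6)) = v + 6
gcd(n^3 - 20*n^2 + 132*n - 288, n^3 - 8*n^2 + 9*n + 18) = n - 6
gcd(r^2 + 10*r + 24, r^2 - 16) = r + 4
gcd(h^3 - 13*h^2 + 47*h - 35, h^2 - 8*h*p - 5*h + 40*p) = h - 5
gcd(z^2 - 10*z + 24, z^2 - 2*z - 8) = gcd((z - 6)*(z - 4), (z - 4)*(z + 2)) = z - 4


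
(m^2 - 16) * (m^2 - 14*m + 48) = m^4 - 14*m^3 + 32*m^2 + 224*m - 768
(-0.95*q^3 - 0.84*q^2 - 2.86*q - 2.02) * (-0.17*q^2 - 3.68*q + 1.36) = 0.1615*q^5 + 3.6388*q^4 + 2.2854*q^3 + 9.7258*q^2 + 3.544*q - 2.7472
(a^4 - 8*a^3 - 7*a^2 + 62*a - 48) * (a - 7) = a^5 - 15*a^4 + 49*a^3 + 111*a^2 - 482*a + 336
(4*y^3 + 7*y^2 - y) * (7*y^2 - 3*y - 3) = 28*y^5 + 37*y^4 - 40*y^3 - 18*y^2 + 3*y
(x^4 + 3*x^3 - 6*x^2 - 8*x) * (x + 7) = x^5 + 10*x^4 + 15*x^3 - 50*x^2 - 56*x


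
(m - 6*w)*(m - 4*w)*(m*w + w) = m^3*w - 10*m^2*w^2 + m^2*w + 24*m*w^3 - 10*m*w^2 + 24*w^3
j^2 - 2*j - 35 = (j - 7)*(j + 5)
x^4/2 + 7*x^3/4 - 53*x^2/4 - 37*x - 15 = (x/2 + 1)*(x - 5)*(x + 1/2)*(x + 6)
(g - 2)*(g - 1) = g^2 - 3*g + 2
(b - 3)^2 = b^2 - 6*b + 9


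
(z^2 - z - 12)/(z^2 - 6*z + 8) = (z + 3)/(z - 2)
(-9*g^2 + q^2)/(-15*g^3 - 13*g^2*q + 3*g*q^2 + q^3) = (3*g + q)/(5*g^2 + 6*g*q + q^2)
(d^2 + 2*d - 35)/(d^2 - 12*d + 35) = (d + 7)/(d - 7)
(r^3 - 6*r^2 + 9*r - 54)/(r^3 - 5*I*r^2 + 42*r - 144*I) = (r^2 + 3*r*(-2 + I) - 18*I)/(r^2 - 2*I*r + 48)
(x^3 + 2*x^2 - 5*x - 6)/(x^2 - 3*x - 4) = (x^2 + x - 6)/(x - 4)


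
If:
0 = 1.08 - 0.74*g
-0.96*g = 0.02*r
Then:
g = 1.46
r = -70.05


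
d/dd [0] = 0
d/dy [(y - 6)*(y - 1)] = 2*y - 7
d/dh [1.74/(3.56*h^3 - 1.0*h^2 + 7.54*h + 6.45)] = (-18.5832*h^2 + 3.48*h - 13.1196)/(3.56*h^3 - 1.0*h^2 + 7.54*h + 6.45)^2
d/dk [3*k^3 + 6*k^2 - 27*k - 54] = 9*k^2 + 12*k - 27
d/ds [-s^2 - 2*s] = -2*s - 2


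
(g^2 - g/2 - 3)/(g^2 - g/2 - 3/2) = (-2*g^2 + g + 6)/(-2*g^2 + g + 3)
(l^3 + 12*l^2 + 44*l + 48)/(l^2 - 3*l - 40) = (l^3 + 12*l^2 + 44*l + 48)/(l^2 - 3*l - 40)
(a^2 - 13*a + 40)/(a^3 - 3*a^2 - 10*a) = (a - 8)/(a*(a + 2))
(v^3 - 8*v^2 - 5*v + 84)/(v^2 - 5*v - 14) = (v^2 - v - 12)/(v + 2)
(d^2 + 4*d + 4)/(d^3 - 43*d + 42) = (d^2 + 4*d + 4)/(d^3 - 43*d + 42)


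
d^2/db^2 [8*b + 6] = 0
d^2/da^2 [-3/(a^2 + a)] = 6*(a*(a + 1) - (2*a + 1)^2)/(a^3*(a + 1)^3)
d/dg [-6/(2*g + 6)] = 3/(g + 3)^2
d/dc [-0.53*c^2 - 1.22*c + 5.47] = -1.06*c - 1.22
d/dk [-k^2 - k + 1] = -2*k - 1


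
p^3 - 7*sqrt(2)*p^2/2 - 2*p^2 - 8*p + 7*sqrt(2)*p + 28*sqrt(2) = (p - 4)*(p + 2)*(p - 7*sqrt(2)/2)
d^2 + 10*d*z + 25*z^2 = (d + 5*z)^2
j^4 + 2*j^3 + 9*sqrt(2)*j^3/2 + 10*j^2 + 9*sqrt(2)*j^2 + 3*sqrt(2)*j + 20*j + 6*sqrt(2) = (j + 2)*(j + sqrt(2)/2)*(j + sqrt(2))*(j + 3*sqrt(2))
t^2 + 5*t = t*(t + 5)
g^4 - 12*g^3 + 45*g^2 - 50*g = g*(g - 5)^2*(g - 2)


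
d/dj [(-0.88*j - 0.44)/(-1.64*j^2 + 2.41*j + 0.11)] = (-1.4432*j^2 - 1.4432*j + 0.9636)/(2.6896*j^4 - 7.9048*j^3 + 5.4473*j^2 + 0.5302*j + 0.0121)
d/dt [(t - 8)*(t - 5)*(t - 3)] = 3*t^2 - 32*t + 79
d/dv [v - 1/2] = 1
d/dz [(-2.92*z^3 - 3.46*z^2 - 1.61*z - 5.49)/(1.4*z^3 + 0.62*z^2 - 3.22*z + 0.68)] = (-1.77635683940025e-15*z^5 + 3.0336*z^4 + 23.3128*z^3 + 29.2406*z^2 + 2.102*z - 18.7726)/(1.96*z^6 + 1.736*z^5 - 8.6316*z^4 - 2.0888*z^3 + 11.2116*z^2 - 4.3792*z + 0.4624)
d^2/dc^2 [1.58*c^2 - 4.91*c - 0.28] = 3.16000000000000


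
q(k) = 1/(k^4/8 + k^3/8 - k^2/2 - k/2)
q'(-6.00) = 0.01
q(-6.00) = 0.01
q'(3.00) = -0.24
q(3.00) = 0.13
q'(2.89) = -0.32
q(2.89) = 0.16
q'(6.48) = -0.00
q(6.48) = 0.00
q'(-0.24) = 30.36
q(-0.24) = 11.13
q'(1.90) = -33.03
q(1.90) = -3.72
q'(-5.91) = 0.01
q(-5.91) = 0.01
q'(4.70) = -0.01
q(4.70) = 0.02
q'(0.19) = 53.63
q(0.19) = -8.93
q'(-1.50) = -5.80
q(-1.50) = -6.10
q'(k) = (-k^3/2 - 3*k^2/8 + k + 1/2)/(k^4/8 + k^3/8 - k^2/2 - k/2)^2 = 8*(-4*k^3 - 3*k^2 + 8*k + 4)/(k^2*(k^3 + k^2 - 4*k - 4)^2)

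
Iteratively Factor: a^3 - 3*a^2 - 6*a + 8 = (a + 2)*(a^2 - 5*a + 4) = (a - 4)*(a + 2)*(a - 1)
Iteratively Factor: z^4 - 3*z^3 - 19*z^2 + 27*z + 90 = (z - 5)*(z^3 + 2*z^2 - 9*z - 18) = (z - 5)*(z + 3)*(z^2 - z - 6) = (z - 5)*(z + 2)*(z + 3)*(z - 3)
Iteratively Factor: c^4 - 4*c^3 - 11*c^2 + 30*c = (c - 2)*(c^3 - 2*c^2 - 15*c) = (c - 5)*(c - 2)*(c^2 + 3*c) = (c - 5)*(c - 2)*(c + 3)*(c)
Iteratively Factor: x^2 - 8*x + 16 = (x - 4)*(x - 4)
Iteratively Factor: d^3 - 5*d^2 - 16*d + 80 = (d - 5)*(d^2 - 16) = (d - 5)*(d - 4)*(d + 4)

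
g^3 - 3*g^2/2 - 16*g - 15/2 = (g - 5)*(g + 1/2)*(g + 3)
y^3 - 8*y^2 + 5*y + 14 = (y - 7)*(y - 2)*(y + 1)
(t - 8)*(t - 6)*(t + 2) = t^3 - 12*t^2 + 20*t + 96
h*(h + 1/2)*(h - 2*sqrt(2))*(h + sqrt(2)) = h^4 - sqrt(2)*h^3 + h^3/2 - 4*h^2 - sqrt(2)*h^2/2 - 2*h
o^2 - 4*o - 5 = (o - 5)*(o + 1)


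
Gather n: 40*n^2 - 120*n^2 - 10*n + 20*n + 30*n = -80*n^2 + 40*n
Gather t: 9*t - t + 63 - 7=8*t + 56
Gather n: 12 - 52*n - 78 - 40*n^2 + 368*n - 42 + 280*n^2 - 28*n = 240*n^2 + 288*n - 108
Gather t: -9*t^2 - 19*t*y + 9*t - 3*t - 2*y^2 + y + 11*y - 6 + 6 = -9*t^2 + t*(6 - 19*y) - 2*y^2 + 12*y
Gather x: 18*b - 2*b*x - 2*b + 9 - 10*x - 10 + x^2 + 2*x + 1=16*b + x^2 + x*(-2*b - 8)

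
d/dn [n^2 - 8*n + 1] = 2*n - 8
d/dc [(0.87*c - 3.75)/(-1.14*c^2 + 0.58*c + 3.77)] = (0.9918*c^2 - 8.55*c + 5.4549)/(1.2996*c^4 - 1.3224*c^3 - 8.2592*c^2 + 4.3732*c + 14.2129)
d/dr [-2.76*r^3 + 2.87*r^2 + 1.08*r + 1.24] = -8.28*r^2 + 5.74*r + 1.08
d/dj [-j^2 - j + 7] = -2*j - 1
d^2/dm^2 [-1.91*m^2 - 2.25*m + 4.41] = -3.82000000000000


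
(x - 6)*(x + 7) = x^2 + x - 42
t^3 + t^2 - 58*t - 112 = (t - 8)*(t + 2)*(t + 7)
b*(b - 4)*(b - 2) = b^3 - 6*b^2 + 8*b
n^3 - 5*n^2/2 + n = n*(n - 2)*(n - 1/2)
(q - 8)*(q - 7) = q^2 - 15*q + 56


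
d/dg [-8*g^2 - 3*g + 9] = -16*g - 3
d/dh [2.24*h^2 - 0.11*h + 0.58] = 4.48*h - 0.11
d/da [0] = 0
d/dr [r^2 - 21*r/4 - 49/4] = 2*r - 21/4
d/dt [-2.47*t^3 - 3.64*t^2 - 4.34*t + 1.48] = -7.41*t^2 - 7.28*t - 4.34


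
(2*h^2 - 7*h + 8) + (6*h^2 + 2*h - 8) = 8*h^2 - 5*h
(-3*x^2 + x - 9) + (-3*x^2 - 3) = -6*x^2 + x - 12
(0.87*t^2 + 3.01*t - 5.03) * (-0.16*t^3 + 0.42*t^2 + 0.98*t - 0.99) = -0.1392*t^5 - 0.1162*t^4 + 2.9216*t^3 - 0.0241000000000002*t^2 - 7.9093*t + 4.9797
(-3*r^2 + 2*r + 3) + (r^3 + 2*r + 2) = r^3 - 3*r^2 + 4*r + 5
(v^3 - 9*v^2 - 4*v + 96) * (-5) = -5*v^3 + 45*v^2 + 20*v - 480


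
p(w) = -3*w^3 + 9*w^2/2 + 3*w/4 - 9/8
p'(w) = -9*w^2 + 9*w + 3/4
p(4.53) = -184.26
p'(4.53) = -143.17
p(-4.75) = 418.36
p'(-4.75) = -245.06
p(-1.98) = 38.32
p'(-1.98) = -52.35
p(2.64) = -22.98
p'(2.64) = -38.22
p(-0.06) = -1.15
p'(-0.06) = 0.18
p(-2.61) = 80.91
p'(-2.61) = -84.05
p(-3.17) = 137.28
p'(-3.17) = -118.22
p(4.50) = -180.00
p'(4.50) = -141.00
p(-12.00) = 5821.88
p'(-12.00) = -1403.25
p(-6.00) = 804.38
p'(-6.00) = -377.25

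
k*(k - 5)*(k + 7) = k^3 + 2*k^2 - 35*k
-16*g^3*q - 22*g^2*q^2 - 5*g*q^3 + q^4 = q*(-8*g + q)*(g + q)*(2*g + q)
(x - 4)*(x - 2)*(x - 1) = x^3 - 7*x^2 + 14*x - 8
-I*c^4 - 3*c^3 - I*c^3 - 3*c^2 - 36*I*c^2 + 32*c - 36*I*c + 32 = (c - 8*I)*(c + I)*(c + 4*I)*(-I*c - I)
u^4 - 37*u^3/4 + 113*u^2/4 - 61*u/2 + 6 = (u - 4)*(u - 3)*(u - 2)*(u - 1/4)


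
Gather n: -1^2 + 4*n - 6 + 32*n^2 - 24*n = 32*n^2 - 20*n - 7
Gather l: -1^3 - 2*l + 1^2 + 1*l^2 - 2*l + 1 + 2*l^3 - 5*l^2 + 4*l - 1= 2*l^3 - 4*l^2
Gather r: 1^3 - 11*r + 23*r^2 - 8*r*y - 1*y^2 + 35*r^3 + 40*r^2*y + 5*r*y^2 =35*r^3 + r^2*(40*y + 23) + r*(5*y^2 - 8*y - 11) - y^2 + 1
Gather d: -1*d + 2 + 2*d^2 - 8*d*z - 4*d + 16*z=2*d^2 + d*(-8*z - 5) + 16*z + 2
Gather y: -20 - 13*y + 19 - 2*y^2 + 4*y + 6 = -2*y^2 - 9*y + 5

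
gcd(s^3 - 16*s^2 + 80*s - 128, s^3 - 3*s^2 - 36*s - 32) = s - 8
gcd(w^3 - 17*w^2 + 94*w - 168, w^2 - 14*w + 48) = w - 6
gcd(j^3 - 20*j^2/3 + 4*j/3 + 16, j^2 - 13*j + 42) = j - 6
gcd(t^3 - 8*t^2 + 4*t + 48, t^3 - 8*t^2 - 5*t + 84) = t - 4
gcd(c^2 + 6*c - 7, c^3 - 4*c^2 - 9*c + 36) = 1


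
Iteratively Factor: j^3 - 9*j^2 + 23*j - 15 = (j - 1)*(j^2 - 8*j + 15) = (j - 3)*(j - 1)*(j - 5)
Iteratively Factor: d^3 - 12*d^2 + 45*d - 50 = (d - 5)*(d^2 - 7*d + 10) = (d - 5)*(d - 2)*(d - 5)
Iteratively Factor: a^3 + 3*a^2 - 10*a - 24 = (a - 3)*(a^2 + 6*a + 8) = (a - 3)*(a + 2)*(a + 4)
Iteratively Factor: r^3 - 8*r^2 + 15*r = (r - 5)*(r^2 - 3*r) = r*(r - 5)*(r - 3)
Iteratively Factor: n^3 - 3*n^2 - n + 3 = (n - 3)*(n^2 - 1) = (n - 3)*(n + 1)*(n - 1)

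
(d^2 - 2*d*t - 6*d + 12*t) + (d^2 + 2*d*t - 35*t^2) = 2*d^2 - 6*d - 35*t^2 + 12*t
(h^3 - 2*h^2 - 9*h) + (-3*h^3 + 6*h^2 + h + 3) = -2*h^3 + 4*h^2 - 8*h + 3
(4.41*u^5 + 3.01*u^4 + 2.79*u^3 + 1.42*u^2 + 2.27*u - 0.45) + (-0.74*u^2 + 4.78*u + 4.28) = 4.41*u^5 + 3.01*u^4 + 2.79*u^3 + 0.68*u^2 + 7.05*u + 3.83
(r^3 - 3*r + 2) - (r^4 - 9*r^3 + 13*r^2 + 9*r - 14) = -r^4 + 10*r^3 - 13*r^2 - 12*r + 16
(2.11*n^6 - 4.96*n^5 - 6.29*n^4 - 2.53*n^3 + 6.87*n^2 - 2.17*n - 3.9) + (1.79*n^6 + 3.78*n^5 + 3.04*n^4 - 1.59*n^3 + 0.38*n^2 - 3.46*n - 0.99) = 3.9*n^6 - 1.18*n^5 - 3.25*n^4 - 4.12*n^3 + 7.25*n^2 - 5.63*n - 4.89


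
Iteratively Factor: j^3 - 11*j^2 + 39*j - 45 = (j - 3)*(j^2 - 8*j + 15) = (j - 3)^2*(j - 5)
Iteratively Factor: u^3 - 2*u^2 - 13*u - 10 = (u + 1)*(u^2 - 3*u - 10) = (u - 5)*(u + 1)*(u + 2)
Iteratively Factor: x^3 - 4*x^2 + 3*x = (x - 3)*(x^2 - x) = x*(x - 3)*(x - 1)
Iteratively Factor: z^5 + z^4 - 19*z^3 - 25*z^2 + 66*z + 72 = (z - 2)*(z^4 + 3*z^3 - 13*z^2 - 51*z - 36) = (z - 2)*(z + 1)*(z^3 + 2*z^2 - 15*z - 36) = (z - 2)*(z + 1)*(z + 3)*(z^2 - z - 12) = (z - 2)*(z + 1)*(z + 3)^2*(z - 4)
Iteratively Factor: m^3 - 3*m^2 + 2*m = (m - 2)*(m^2 - m) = m*(m - 2)*(m - 1)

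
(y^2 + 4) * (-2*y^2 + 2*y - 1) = -2*y^4 + 2*y^3 - 9*y^2 + 8*y - 4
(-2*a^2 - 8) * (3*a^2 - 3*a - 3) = -6*a^4 + 6*a^3 - 18*a^2 + 24*a + 24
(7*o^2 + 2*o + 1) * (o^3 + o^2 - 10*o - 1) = 7*o^5 + 9*o^4 - 67*o^3 - 26*o^2 - 12*o - 1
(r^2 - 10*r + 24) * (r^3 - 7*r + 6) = r^5 - 10*r^4 + 17*r^3 + 76*r^2 - 228*r + 144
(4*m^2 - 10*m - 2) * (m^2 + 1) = 4*m^4 - 10*m^3 + 2*m^2 - 10*m - 2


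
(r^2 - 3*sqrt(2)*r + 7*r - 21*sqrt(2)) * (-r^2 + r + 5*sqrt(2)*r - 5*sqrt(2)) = -r^4 - 6*r^3 + 8*sqrt(2)*r^3 - 23*r^2 + 48*sqrt(2)*r^2 - 180*r - 56*sqrt(2)*r + 210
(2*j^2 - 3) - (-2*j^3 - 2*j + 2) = 2*j^3 + 2*j^2 + 2*j - 5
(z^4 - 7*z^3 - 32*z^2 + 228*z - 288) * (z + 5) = z^5 - 2*z^4 - 67*z^3 + 68*z^2 + 852*z - 1440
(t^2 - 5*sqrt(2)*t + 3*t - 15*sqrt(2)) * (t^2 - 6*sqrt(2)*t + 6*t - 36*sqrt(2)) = t^4 - 11*sqrt(2)*t^3 + 9*t^3 - 99*sqrt(2)*t^2 + 78*t^2 - 198*sqrt(2)*t + 540*t + 1080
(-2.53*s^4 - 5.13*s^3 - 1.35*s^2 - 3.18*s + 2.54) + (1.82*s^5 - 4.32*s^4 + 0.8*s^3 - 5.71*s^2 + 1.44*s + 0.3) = 1.82*s^5 - 6.85*s^4 - 4.33*s^3 - 7.06*s^2 - 1.74*s + 2.84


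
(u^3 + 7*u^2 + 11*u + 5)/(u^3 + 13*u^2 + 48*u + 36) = (u^2 + 6*u + 5)/(u^2 + 12*u + 36)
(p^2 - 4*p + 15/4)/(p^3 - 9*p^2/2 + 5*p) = (p - 3/2)/(p*(p - 2))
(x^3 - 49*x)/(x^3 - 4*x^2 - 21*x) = (x + 7)/(x + 3)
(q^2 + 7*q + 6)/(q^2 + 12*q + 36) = (q + 1)/(q + 6)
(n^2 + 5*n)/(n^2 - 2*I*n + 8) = n*(n + 5)/(n^2 - 2*I*n + 8)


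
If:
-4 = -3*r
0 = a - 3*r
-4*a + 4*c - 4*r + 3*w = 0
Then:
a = 4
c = 16/3 - 3*w/4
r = 4/3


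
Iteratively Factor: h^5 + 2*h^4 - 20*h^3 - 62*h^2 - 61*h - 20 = (h + 1)*(h^4 + h^3 - 21*h^2 - 41*h - 20) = (h + 1)^2*(h^3 - 21*h - 20) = (h + 1)^2*(h + 4)*(h^2 - 4*h - 5) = (h + 1)^3*(h + 4)*(h - 5)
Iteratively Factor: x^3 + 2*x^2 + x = (x + 1)*(x^2 + x) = x*(x + 1)*(x + 1)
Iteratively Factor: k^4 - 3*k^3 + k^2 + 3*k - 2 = (k + 1)*(k^3 - 4*k^2 + 5*k - 2) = (k - 1)*(k + 1)*(k^2 - 3*k + 2) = (k - 1)^2*(k + 1)*(k - 2)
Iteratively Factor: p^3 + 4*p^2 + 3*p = (p + 1)*(p^2 + 3*p) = p*(p + 1)*(p + 3)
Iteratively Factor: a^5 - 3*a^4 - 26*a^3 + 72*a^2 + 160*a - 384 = (a - 2)*(a^4 - a^3 - 28*a^2 + 16*a + 192) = (a - 2)*(a + 3)*(a^3 - 4*a^2 - 16*a + 64) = (a - 4)*(a - 2)*(a + 3)*(a^2 - 16) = (a - 4)^2*(a - 2)*(a + 3)*(a + 4)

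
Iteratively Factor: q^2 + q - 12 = (q + 4)*(q - 3)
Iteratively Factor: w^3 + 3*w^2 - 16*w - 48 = (w + 3)*(w^2 - 16) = (w + 3)*(w + 4)*(w - 4)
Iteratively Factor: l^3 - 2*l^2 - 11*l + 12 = (l - 1)*(l^2 - l - 12) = (l - 4)*(l - 1)*(l + 3)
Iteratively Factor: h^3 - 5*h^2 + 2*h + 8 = (h + 1)*(h^2 - 6*h + 8) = (h - 2)*(h + 1)*(h - 4)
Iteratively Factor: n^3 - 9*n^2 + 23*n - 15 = (n - 5)*(n^2 - 4*n + 3) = (n - 5)*(n - 3)*(n - 1)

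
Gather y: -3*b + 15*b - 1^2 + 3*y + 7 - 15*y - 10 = 12*b - 12*y - 4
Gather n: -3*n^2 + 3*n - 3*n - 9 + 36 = 27 - 3*n^2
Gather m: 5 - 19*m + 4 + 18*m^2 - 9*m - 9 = 18*m^2 - 28*m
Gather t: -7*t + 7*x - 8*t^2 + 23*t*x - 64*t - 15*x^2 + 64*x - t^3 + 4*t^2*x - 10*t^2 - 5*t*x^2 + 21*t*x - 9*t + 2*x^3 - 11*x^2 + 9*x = -t^3 + t^2*(4*x - 18) + t*(-5*x^2 + 44*x - 80) + 2*x^3 - 26*x^2 + 80*x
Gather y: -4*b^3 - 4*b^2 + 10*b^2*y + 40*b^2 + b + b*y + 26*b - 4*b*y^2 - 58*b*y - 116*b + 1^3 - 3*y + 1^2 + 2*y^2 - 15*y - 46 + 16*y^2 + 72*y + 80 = -4*b^3 + 36*b^2 - 89*b + y^2*(18 - 4*b) + y*(10*b^2 - 57*b + 54) + 36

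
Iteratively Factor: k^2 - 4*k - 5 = (k - 5)*(k + 1)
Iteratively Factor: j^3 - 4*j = (j)*(j^2 - 4) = j*(j - 2)*(j + 2)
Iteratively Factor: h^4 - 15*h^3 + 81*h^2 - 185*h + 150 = (h - 2)*(h^3 - 13*h^2 + 55*h - 75) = (h - 3)*(h - 2)*(h^2 - 10*h + 25) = (h - 5)*(h - 3)*(h - 2)*(h - 5)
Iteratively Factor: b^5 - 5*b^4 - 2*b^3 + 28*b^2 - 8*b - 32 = (b + 2)*(b^4 - 7*b^3 + 12*b^2 + 4*b - 16) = (b - 2)*(b + 2)*(b^3 - 5*b^2 + 2*b + 8) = (b - 2)*(b + 1)*(b + 2)*(b^2 - 6*b + 8) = (b - 2)^2*(b + 1)*(b + 2)*(b - 4)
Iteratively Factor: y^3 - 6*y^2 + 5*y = (y - 1)*(y^2 - 5*y) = y*(y - 1)*(y - 5)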